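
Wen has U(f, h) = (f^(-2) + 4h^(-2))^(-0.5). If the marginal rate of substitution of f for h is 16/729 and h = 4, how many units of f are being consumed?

f = 9

For CES with ρ = -2, MRS = (1/4)·(h/f)^3.
Setting (1/4)·(4/f)^3 = 16/729 gives (4/f)^3 = 64/729, so 4/f = 4/9 and f = 9.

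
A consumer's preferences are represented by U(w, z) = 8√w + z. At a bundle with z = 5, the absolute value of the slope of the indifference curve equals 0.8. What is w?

w = 25

MU_w = 8/(2√w), MU_z = 1.
MRS = 8/(2√w) ÷ 1.
MRS depends only on w: 4/√w = 0.8 ⇒ √w = 4/0.8 = 5 ⇒ w = 25.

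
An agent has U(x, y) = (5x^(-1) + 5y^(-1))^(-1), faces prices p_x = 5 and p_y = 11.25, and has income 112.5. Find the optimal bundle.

For CES with ρ = -1, MRS = (y/x)^2.
Tangency: set MRS = p_x/p_y = 5/11.25 = 4/9.
So (y/x)^2 = 4/9; taking the square root, y/x = 2/3, i.e. y = (2/3)·x.
Substitute into the budget 5·x + 11.25·y = 112.5: 12.5·x = 112.5, so x* = 9 and y* = (2/3)·9 = 6.

x* = 9, y* = 6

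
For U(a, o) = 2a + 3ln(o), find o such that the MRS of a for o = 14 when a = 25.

o = 21

MU_a = 2, MU_o = 3/o.
MRS = 2 ÷ (3/o).
MRS depends only on o: (2/3)·o = 14 ⇒ o = 14/(2/3) = 21.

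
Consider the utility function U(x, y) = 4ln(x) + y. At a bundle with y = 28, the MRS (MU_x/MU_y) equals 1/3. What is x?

MU_x = 4/x, MU_y = 1.
MRS = 4/x ÷ 1.
MRS depends only on x: 4/x = 1/3 ⇒ x = 4/(1/3) = 12.

x = 12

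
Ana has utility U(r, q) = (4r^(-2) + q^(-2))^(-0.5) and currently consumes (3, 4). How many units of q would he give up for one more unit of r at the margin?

For CES with ρ = -2, MRS = (4/1)·(q/r)^3.
At (3, 4): MRS = 256/27.
That is, one extra unit of r is worth 256/27 units of q at the margin.

MRS = 256/27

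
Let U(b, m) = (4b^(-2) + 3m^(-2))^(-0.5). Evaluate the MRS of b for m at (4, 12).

For CES with ρ = -2, MRS = (4/3)·(m/b)^3.
At (4, 12): MRS = 36.
The indifference curve has slope −36 at this bundle.

MRS = 36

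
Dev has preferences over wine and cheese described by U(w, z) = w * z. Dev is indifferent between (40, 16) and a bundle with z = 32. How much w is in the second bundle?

w = 20

U(40, 16) = 640.
Set U(w, 32) = 640 and solve.
With z = 32: w = 640/32 = 20.
Check: U(20, 32) = 640.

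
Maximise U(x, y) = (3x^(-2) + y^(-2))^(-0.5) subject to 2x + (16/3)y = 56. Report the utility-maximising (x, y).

For CES with ρ = -2, MRS = (3/1)·(y/x)^3.
Tangency: set MRS = p_x/p_y = 2/(16/3) = 0.375.
So (y/x)^3 = 0.125; taking the cube root, y/x = 0.5, i.e. y = 0.5·x.
Substitute into the budget 2·x + (16/3)·y = 56: (14/3)·x = 56, so x* = 12 and y* = 0.5·12 = 6.

x* = 12, y* = 6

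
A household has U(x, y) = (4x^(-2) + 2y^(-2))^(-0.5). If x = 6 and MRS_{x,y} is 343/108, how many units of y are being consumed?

For CES with ρ = -2, MRS = (4/2)·(y/x)^3.
Setting (4/2)·(y/6)^3 = 343/108 gives (y/6)^3 = 343/216, so y/6 = 7/6 and y = 7.

y = 7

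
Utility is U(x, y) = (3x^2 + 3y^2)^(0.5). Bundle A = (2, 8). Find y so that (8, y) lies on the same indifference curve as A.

y = 2

U depends on (x, y) only through S = 3x^2 + 3y^2, so equal utility means equal S. At (2, 8): S = 204.
With x = 8: 3·8^2 = 192, so 3y^2 = 204 − 192 = 12, i.e. y^2 = 4.
Hence y = √4 = 2.
Check: U(8, 2) = 14.2829.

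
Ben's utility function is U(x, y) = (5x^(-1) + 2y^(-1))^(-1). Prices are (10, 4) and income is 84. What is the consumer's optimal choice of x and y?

For CES with ρ = -1, MRS = (5/2)·(y/x)^2.
Tangency: set MRS = p_x/p_y = 10/4 = 2.5.
So (y/x)^2 = 1; taking the square root, y/x = 1, i.e. y = x.
Substitute into the budget 10·x + 4·y = 84: 14·x = 84, so x* = 6 and y* = 6.

x* = 6, y* = 6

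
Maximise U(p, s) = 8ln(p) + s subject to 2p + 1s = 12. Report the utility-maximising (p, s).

p* = 4, s* = 4

MU_p = 8/p, MU_s = 1.
MRS = 8/p ÷ 1.
Tangency: set MRS = p_p/p_s = 2/1 = 2.
MRS depends only on p: 8/p = 2 ⇒ p* = 8/2 = 4.
From the budget, 1·s = 12 − 2·4 = 4, so s* = 4.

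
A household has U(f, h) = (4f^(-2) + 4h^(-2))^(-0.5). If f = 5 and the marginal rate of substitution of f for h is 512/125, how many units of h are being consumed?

h = 8

For CES with ρ = -2, MRS = (h/f)^3.
Setting (h/5)^3 = 512/125 gives h/5 = 1.6 and h = 8.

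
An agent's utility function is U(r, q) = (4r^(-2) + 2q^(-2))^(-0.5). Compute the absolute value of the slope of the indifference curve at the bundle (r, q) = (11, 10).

MRS = 2000/1331

For CES with ρ = -2, MRS = (4/2)·(q/r)^3.
At (11, 10): MRS = 2000/1331.
So at (11, 10) the consumer would give up 2000/1331 units of q for one more unit of r.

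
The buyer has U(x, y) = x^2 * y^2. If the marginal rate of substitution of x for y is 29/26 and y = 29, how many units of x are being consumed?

x = 26

MU_x = 2·x·y^2 and MU_y = 2·x^2·y.
MRS = MU_x/MU_y = y/x.
Substitute y = 29: MRS = 29/x. Setting 29/x = 29/26 gives x = 29/(29/26) = 26.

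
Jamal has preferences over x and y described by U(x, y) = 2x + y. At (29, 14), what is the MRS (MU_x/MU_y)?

MU_x = 2, MU_y = 1, so MRS = 2/1 = 2 at every bundle.
At (29, 14): MRS = 2.
So at (29, 14) the consumer would give up 2 units of y for one more unit of x.

MRS = 2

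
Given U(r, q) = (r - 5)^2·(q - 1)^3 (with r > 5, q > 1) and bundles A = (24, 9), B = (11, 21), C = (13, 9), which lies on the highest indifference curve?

Evaluate utility at each bundle:
U(A) = 184832.
U(B) = 288000.
U(C) = 32768.
Highest utility is B, so B ≻ A ≻ C.

Bundle B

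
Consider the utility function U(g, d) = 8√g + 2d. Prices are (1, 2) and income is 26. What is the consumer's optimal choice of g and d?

MU_g = 8/(2√g), MU_d = 2.
MRS = 8/(2√g) ÷ 2.
Tangency: set MRS = p_g/p_d = 1/2 = 0.5.
MRS depends only on g: 2/√g = 0.5 ⇒ √g = 2/0.5 = 4 ⇒ g* = 16.
From the budget, 2·d = 26 − 1·16 = 10, so d* = 5.

g* = 16, d* = 5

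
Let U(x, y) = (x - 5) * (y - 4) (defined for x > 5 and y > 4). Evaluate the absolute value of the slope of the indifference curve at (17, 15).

MRS = 11/12

MU_x = (y−4), MU_y = (x−5).
MRS = (y−4)/(x−5).
At (17, 15): MRS = 11/12.
The indifference curve has slope −11/12 at this bundle.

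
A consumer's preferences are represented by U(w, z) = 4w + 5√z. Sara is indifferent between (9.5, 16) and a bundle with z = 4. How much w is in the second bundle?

U(9.5, 16) = 58.
Set U(w, 4) = 58 and solve.
With z = 4: √4 = 2, so 4w = 58 − 5·2 = 48 and w = 12.
Check: U(12, 4) = 58.

w = 12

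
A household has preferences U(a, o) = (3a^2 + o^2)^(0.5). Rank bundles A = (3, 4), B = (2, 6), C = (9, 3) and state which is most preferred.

Bundle C

Evaluate utility at each bundle:
U(A) = 6.557.
U(B) = 6.928.
U(C) = 15.875.
Highest utility is C, so C ≻ B ≻ A.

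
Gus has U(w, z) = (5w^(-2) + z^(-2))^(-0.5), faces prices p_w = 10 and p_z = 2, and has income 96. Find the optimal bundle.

For CES with ρ = -2, MRS = (5/1)·(z/w)^3.
Tangency: set MRS = p_w/p_z = 10/2 = 5.
So (z/w)^3 = 1; taking the cube root, z/w = 1, i.e. z = w.
Substitute into the budget 10·w + 2·z = 96: 12·w = 96, so w* = 8 and z* = 8.

w* = 8, z* = 8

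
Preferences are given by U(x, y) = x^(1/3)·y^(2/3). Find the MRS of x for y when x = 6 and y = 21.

MRS = 1.75

MU_x = 1/3·x^(-2/3)·y^(2/3) and MU_y = 2/3·x^(1/3)·y^(-1/3).
MRS = MU_x/MU_y = (0.5)·y/x.
At (6, 21): MRS = 1.75.
That is, one extra unit of x is worth 1.75 units of y at the margin.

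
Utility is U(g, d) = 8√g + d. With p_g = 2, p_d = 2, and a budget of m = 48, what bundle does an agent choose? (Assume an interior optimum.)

MU_g = 8/(2√g), MU_d = 1.
MRS = 8/(2√g) ÷ 1.
Tangency: set MRS = p_g/p_d = 2/2 = 1.
MRS depends only on g: 4/√g = 1 ⇒ √g = 4/1 = 4 ⇒ g* = 16.
From the budget, 2·d = 48 − 2·16 = 16, so d* = 8.

g* = 16, d* = 8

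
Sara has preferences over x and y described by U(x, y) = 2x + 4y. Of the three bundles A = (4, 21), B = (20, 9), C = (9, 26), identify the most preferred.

Evaluate utility at each bundle:
U(A) = 92.
U(B) = 76.
U(C) = 122.
Highest utility is C, so C ≻ A ≻ B.

Bundle C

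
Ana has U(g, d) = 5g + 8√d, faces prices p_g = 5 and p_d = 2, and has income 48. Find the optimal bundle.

MU_g = 5, MU_d = 8/(2√d).
MRS = 5 ÷ (8/(2√d)).
Tangency: set MRS = p_g/p_d = 5/2 = 2.5.
MRS depends only on d: 1.25·√d = 2.5 ⇒ √d = 2.5/1.25 = 2 ⇒ d* = 4.
From the budget, 5·g = 48 − 2·4 = 40, so g* = 8.

g* = 8, d* = 4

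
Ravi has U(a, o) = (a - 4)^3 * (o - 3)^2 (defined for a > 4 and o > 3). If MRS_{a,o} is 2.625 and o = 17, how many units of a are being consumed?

MU_a = 3·(a−4)^2·(o−3)^2, MU_o = 2·(a−4)^3·(o−3).
MRS = (3/2)·(o−3)/(a−4).
Substitute o = 17: MRS = 21/(a − 4). Setting this equal to 2.625 gives a − 4 = 21/2.625 = 8, so a = 12.

a = 12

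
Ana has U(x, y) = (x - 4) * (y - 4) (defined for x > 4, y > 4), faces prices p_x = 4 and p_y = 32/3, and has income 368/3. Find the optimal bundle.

x* = 12, y* = 7

MU_x = (y−4), MU_y = (x−4).
MRS = (y−4)/(x−4).
Tangency: set MRS = p_x/p_y = 4/(32/3) = 0.375.
So (y − 4)/(x − 4) = 0.375, i.e. (y − 4) = 0.375·(x − 4).
Rewrite the budget in excess-of-subsistence terms: 4·(x − 4) + (32/3)·(y − 4) = 368/3 − 4·4 − (32/3)·4 = 64.
Substituting, 8·(x − 4) = 64, so x − 4 = 8 and x* = 12.
Then y − 4 = 0.375·8 = 3, so y* = 7.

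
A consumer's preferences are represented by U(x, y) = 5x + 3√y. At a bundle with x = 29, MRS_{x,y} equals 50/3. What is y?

MU_x = 5, MU_y = 3/(2√y).
MRS = 5 ÷ (3/(2√y)).
MRS depends only on y: (10/3)·√y = 50/3 ⇒ √y = (50/3)/(10/3) = 5 ⇒ y = 25.

y = 25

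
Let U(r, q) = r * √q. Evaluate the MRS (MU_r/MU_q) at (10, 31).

MU_r = √q and MU_q = 0.5·r·q^(-0.5).
MRS = MU_r/MU_q = (2)·q/r.
At (10, 31): MRS = 6.2.
So at (10, 31) the consumer would give up 6.2 units of q for one more unit of r.

MRS = 6.2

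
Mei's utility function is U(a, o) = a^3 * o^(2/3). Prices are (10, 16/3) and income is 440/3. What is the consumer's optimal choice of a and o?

a* = 12, o* = 5

MU_a = 3·a^2·o^(2/3) and MU_o = 2/3·a^3·o^(-1/3).
MRS = MU_a/MU_o = (4.5)·o/a.
Tangency: set MRS = p_a/p_o = 10/(16/3) = 1.875.
So (4.5)·o/a = 1.875, i.e. o = (5/12)·a.
Substitute into the budget 10·a + (16/3)·o = 440/3: (110/9)·a = 440/3, so a* = 12.
Then o* = (5/12)·12 = 5.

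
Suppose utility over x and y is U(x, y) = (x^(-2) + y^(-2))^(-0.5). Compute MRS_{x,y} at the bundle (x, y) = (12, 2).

For CES with ρ = -2, MRS = (y/x)^3.
At (12, 2): MRS = 1/216.
The indifference curve has slope −1/216 at this bundle.

MRS = 1/216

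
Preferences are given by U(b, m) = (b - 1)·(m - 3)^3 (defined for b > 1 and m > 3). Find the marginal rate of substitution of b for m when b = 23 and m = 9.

MU_b = (m−3)^3, MU_m = 3·(b−1)·(m−3)^2.
MRS = (1/3)·(m−3)/(b−1).
At (23, 9): MRS = 1/11.
The indifference curve has slope −1/11 at this bundle.

MRS = 1/11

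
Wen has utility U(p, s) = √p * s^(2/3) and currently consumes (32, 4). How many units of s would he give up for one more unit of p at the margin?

MRS = 3/32

MU_p = 0.5·p^(-0.5)·s^(2/3) and MU_s = 2/3·√p·s^(-1/3).
MRS = MU_p/MU_s = (0.75)·s/p.
At (32, 4): MRS = 3/32.
So at (32, 4) the consumer would give up 3/32 units of s for one more unit of p.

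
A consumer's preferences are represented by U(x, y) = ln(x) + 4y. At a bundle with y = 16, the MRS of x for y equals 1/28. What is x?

MU_x = 1/x, MU_y = 4.
MRS = 1/x ÷ 4.
MRS depends only on x: 0.25/x = 1/28 ⇒ x = 0.25/(1/28) = 7.

x = 7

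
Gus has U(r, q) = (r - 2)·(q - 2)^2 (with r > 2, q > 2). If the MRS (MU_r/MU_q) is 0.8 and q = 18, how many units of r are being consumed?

r = 12

MU_r = (q−2)^2, MU_q = 2·(r−2)·(q−2).
MRS = (1/2)·(q−2)/(r−2).
Substitute q = 18: MRS = 8/(r − 2). Setting this equal to 0.8 gives r − 2 = 8/0.8 = 10, so r = 12.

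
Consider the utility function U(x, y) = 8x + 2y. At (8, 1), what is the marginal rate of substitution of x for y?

MRS = 4

MU_x = 8, MU_y = 2, so MRS = 8/2 = 4 at every bundle.
At (8, 1): MRS = 4.
The indifference curve has slope −4 at this bundle.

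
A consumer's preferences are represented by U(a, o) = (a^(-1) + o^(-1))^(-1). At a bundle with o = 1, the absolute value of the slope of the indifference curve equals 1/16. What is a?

a = 4

For CES with ρ = -1, MRS = (o/a)^2.
Setting (1/a)^2 = 1/16 gives 1/a = 0.25 and a = 4.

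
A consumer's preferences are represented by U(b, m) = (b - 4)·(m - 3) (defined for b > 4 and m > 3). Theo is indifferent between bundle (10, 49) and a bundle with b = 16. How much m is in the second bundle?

m = 26

U(10, 49) = 276.
Set U(16, m) = 276 and solve.
With b = 16: (16 − 4) = 12, so (m − 3) = 276/12 = 23.
So m = 3 + 23 = 26.
Check: U(16, 26) = 276.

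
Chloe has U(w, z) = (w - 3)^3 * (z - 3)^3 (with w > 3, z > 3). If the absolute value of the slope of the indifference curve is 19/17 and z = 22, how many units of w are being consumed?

w = 20

MU_w = 3·(w−3)^2·(z−3)^3, MU_z = 3·(w−3)^3·(z−3)^2.
MRS = (z−3)/(w−3).
Substitute z = 22: MRS = 19/(w − 3). Setting this equal to 19/17 gives w − 3 = 19/(19/17) = 17, so w = 20.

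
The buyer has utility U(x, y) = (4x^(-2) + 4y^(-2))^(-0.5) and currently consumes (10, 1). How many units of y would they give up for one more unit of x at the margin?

For CES with ρ = -2, MRS = (y/x)^3.
At (10, 1): MRS = 1/1000.
The indifference curve has slope −1/1000 at this bundle.

MRS = 1/1000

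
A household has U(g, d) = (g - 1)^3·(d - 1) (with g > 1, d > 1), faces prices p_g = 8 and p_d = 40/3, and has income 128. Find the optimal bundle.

g* = 11, d* = 3

MU_g = 3·(g−1)^2·(d−1), MU_d = (g−1)^3.
MRS = (3/1)·(d−1)/(g−1).
Tangency: set MRS = p_g/p_d = 8/(40/3) = 0.6.
So (3/1)·(d − 1)/(g − 1) = 0.6, i.e. (d − 1) = 0.2·(g − 1).
Rewrite the budget in excess-of-subsistence terms: 8·(g − 1) + (40/3)·(d − 1) = 128 − 8·1 − (40/3)·1 = 320/3.
Substituting, (32/3)·(g − 1) = 320/3, so g − 1 = 10 and g* = 11.
Then d − 1 = 0.2·10 = 2, so d* = 3.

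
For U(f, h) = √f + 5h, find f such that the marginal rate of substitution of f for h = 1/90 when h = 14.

MU_f = 1/(2√f), MU_h = 5.
MRS = 1/(2√f) ÷ 5.
MRS depends only on f: 0.1/√f = 1/90 ⇒ √f = 0.1/(1/90) = 9 ⇒ f = 81.

f = 81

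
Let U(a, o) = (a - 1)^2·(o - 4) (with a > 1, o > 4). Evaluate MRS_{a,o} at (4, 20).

MRS = 32/3

MU_a = 2·(a−1)·(o−4), MU_o = (a−1)^2.
MRS = (2/1)·(o−4)/(a−1).
At (4, 20): MRS = 32/3.
The indifference curve has slope −32/3 at this bundle.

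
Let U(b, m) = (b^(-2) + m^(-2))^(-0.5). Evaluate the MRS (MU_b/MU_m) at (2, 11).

For CES with ρ = -2, MRS = (m/b)^3.
At (2, 11): MRS = 166.375.
So at (2, 11) the consumer would give up 166.375 units of m for one more unit of b.

MRS = 166.375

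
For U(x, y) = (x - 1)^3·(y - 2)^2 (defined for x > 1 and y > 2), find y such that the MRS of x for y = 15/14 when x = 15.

MU_x = 3·(x−1)^2·(y−2)^2, MU_y = 2·(x−1)^3·(y−2).
MRS = (3/2)·(y−2)/(x−1).
Substitute x = 15: MRS = (y − 2)/(28/3). Setting this equal to 15/14 gives y − 2 = (15/14)·(28/3) = 10, so y = 12.

y = 12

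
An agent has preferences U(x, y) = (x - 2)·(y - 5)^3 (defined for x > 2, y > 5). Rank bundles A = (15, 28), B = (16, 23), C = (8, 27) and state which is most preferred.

Evaluate utility at each bundle:
U(A) = 158171.
U(B) = 81648.
U(C) = 63888.
Highest utility is A, so A ≻ B ≻ C.

Bundle A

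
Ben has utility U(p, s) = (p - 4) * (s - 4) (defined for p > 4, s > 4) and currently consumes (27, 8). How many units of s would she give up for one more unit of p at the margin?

MU_p = (s−4), MU_s = (p−4).
MRS = (s−4)/(p−4).
At (27, 8): MRS = 4/23.
The indifference curve has slope −4/23 at this bundle.

MRS = 4/23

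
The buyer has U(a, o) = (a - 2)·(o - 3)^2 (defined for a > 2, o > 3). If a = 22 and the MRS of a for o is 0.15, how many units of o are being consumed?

o = 9

MU_a = (o−3)^2, MU_o = 2·(a−2)·(o−3).
MRS = (1/2)·(o−3)/(a−2).
Substitute a = 22: MRS = (o − 3)/40. Setting this equal to 0.15 gives o − 3 = 0.15·40 = 6, so o = 9.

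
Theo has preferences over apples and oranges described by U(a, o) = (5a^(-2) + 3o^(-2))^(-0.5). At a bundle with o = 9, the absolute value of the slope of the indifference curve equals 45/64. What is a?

a = 12

For CES with ρ = -2, MRS = (5/3)·(o/a)^3.
Setting (5/3)·(9/a)^3 = 45/64 gives (9/a)^3 = 27/64, so 9/a = 0.75 and a = 12.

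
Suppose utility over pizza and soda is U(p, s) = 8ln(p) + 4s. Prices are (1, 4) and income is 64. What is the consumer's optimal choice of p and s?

MU_p = 8/p, MU_s = 4.
MRS = 8/p ÷ 4.
Tangency: set MRS = p_p/p_s = 1/4 = 0.25.
MRS depends only on p: 2/p = 0.25 ⇒ p* = 2/0.25 = 8.
From the budget, 4·s = 64 − 1·8 = 56, so s* = 14.

p* = 8, s* = 14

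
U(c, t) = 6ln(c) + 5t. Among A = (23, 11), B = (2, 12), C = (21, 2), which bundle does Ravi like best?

Evaluate utility at each bundle:
U(A) = 73.813.
U(B) = 64.159.
U(C) = 28.267.
Highest utility is A, so A ≻ B ≻ C.

Bundle A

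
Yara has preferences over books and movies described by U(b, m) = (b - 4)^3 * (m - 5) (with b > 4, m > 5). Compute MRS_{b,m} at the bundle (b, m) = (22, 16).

MU_b = 3·(b−4)^2·(m−5), MU_m = (b−4)^3.
MRS = (3/1)·(m−5)/(b−4).
At (22, 16): MRS = 11/6.
The indifference curve has slope −11/6 at this bundle.

MRS = 11/6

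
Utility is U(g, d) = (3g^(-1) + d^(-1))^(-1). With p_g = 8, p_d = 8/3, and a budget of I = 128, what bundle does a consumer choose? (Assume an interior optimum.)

g* = 12, d* = 12

For CES with ρ = -1, MRS = (3/1)·(d/g)^2.
Tangency: set MRS = p_g/p_d = 8/(8/3) = 3.
So (d/g)^2 = 1; taking the square root, d/g = 1, i.e. d = g.
Substitute into the budget 8·g + (8/3)·d = 128: (32/3)·g = 128, so g* = 12 and d* = 12.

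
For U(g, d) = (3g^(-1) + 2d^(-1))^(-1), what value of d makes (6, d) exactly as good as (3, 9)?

U depends on (g, d) only through S = 3g^(-1) + 2d^(-1), so equal utility means equal S. At (3, 9): S = 11/9.
With g = 6: 3·6^(-1) = 0.5, so 2d^(-1) = 11/9 − 0.5 = 13/18, i.e. d^(-1) = 13/36.
Hence d = 1/(13/36) = 36/13.
Check: U(6, 36/13) = 0.8182.

d = 36/13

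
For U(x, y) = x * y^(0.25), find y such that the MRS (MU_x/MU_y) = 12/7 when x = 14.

MU_x = y^(0.25) and MU_y = 0.25·x·y^(-0.75).
MRS = MU_x/MU_y = (4)·y/x.
Substitute x = 14: MRS = y/3.5. Setting y/3.5 = 12/7 gives y = (12/7)·3.5 = 6.

y = 6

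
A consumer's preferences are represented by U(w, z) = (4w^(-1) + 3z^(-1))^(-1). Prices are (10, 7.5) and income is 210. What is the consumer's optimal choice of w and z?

w* = 12, z* = 12

For CES with ρ = -1, MRS = (4/3)·(z/w)^2.
Tangency: set MRS = p_w/p_z = 10/7.5 = 4/3.
So (z/w)^2 = 1; taking the square root, z/w = 1, i.e. z = w.
Substitute into the budget 10·w + 7.5·z = 210: 17.5·w = 210, so w* = 12 and z* = 12.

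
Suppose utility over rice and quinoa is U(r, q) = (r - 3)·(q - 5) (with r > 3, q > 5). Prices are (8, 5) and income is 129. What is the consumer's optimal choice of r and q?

r* = 8, q* = 13

MU_r = (q−5), MU_q = (r−3).
MRS = (q−5)/(r−3).
Tangency: set MRS = p_r/p_q = 8/5 = 1.6.
So (q − 5)/(r − 3) = 1.6, i.e. (q − 5) = 1.6·(r − 3).
Rewrite the budget in excess-of-subsistence terms: 8·(r − 3) + 5·(q − 5) = 129 − 8·3 − 5·5 = 80.
Substituting, 16·(r − 3) = 80, so r − 3 = 5 and r* = 8.
Then q − 5 = 1.6·5 = 8, so q* = 13.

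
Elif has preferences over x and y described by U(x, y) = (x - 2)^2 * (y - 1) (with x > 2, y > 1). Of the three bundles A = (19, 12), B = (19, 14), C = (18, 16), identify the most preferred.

Evaluate utility at each bundle:
U(A) = 3179.
U(B) = 3757.
U(C) = 3840.
Highest utility is C, so C ≻ B ≻ A.

Bundle C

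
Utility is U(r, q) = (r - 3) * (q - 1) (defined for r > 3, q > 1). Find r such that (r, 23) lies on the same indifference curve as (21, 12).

r = 12

U(21, 12) = 198.
Set U(r, 23) = 198 and solve.
With q = 23: (23 − 1) = 22, so (r − 3) = 198/22 = 9.
So r = 3 + 9 = 12.
Check: U(12, 23) = 198.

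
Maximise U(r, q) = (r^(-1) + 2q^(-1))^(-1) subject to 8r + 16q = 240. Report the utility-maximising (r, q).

For CES with ρ = -1, MRS = (1/2)·(q/r)^2.
Tangency: set MRS = p_r/p_q = 8/16 = 0.5.
So (q/r)^2 = 1; taking the square root, q/r = 1, i.e. q = r.
Substitute into the budget 8·r + 16·q = 240: 24·r = 240, so r* = 10 and q* = 10.

r* = 10, q* = 10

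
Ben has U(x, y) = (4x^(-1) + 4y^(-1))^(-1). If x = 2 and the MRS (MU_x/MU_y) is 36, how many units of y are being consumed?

For CES with ρ = -1, MRS = (y/x)^2.
Setting (y/2)^2 = 36 gives y/2 = 6 and y = 12.

y = 12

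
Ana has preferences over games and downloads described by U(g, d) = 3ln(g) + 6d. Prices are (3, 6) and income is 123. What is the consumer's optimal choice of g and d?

g* = 1, d* = 20

MU_g = 3/g, MU_d = 6.
MRS = 3/g ÷ 6.
Tangency: set MRS = p_g/p_d = 3/6 = 0.5.
MRS depends only on g: 0.5/g = 0.5 ⇒ g* = 0.5/0.5 = 1.
From the budget, 6·d = 123 − 3·1 = 120, so d* = 20.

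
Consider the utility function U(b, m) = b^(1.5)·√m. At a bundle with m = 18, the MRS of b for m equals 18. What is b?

b = 3

MU_b = 1.5·√b·√m and MU_m = 0.5·b^(1.5)·m^(-0.5).
MRS = MU_b/MU_m = (3)·m/b.
Substitute m = 18: MRS = 54/b. Setting 54/b = 18 gives b = 54/18 = 3.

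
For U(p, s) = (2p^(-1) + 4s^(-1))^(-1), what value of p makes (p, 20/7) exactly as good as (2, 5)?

p = 5

U depends on (p, s) only through S = 2p^(-1) + 4s^(-1), so equal utility means equal S. At (2, 5): S = 1.8.
With s = 20/7: 4·(20/7)^(-1) = 1.4, so 2p^(-1) = 1.8 − 1.4 = 0.4, i.e. p^(-1) = 0.2.
Hence p = 1/0.2 = 5.
Check: U(5, 20/7) = 0.5556.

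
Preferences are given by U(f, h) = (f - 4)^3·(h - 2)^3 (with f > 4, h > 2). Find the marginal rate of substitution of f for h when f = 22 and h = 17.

MRS = 5/6

MU_f = 3·(f−4)^2·(h−2)^3, MU_h = 3·(f−4)^3·(h−2)^2.
MRS = (h−2)/(f−4).
At (22, 17): MRS = 5/6.
So at (22, 17) the consumer would give up 5/6 units of h for one more unit of f.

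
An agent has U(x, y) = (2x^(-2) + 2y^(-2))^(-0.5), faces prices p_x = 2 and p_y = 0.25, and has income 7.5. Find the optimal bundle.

x* = 3, y* = 6

For CES with ρ = -2, MRS = (y/x)^3.
Tangency: set MRS = p_x/p_y = 2/0.25 = 8.
So (y/x)^3 = 8; taking the cube root, y/x = 2, i.e. y = 2·x.
Substitute into the budget 2·x + 0.25·y = 7.5: 2.5·x = 7.5, so x* = 3 and y* = 2·3 = 6.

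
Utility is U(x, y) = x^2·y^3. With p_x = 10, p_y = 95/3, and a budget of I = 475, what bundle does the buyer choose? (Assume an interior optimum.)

x* = 19, y* = 9

MU_x = 2·x·y^3 and MU_y = 3·x^2·y^2.
MRS = MU_x/MU_y = (2/3)·y/x.
Tangency: set MRS = p_x/p_y = 10/(95/3) = 6/19.
So (2/3)·y/x = 6/19, i.e. y = (9/19)·x.
Substitute into the budget 10·x + (95/3)·y = 475: 25·x = 475, so x* = 19.
Then y* = (9/19)·19 = 9.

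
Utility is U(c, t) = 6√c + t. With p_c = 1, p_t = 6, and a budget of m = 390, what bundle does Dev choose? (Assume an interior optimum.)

MU_c = 6/(2√c), MU_t = 1.
MRS = 6/(2√c) ÷ 1.
Tangency: set MRS = p_c/p_t = 1/6.
MRS depends only on c: 3/√c = 1/6 ⇒ √c = 3/(1/6) = 18 ⇒ c* = 324.
From the budget, 6·t = 390 − 1·324 = 66, so t* = 11.

c* = 324, t* = 11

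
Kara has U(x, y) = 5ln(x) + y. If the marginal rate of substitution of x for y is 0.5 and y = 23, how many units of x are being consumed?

MU_x = 5/x, MU_y = 1.
MRS = 5/x ÷ 1.
MRS depends only on x: 5/x = 0.5 ⇒ x = 5/0.5 = 10.

x = 10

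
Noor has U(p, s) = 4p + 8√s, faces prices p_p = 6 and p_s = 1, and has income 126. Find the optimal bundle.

p* = 15, s* = 36

MU_p = 4, MU_s = 8/(2√s).
MRS = 4 ÷ (8/(2√s)).
Tangency: set MRS = p_p/p_s = 6/1 = 6.
MRS depends only on s: √s = 6 ⇒ √s = 6 ⇒ s* = 36.
From the budget, 6·p = 126 − 1·36 = 90, so p* = 15.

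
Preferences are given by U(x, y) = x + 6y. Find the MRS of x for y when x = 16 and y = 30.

MU_x = 1, MU_y = 6, so MRS = 1/6 at every bundle.
At (16, 30): MRS = 1/6.
The indifference curve has slope −1/6 at this bundle.

MRS = 1/6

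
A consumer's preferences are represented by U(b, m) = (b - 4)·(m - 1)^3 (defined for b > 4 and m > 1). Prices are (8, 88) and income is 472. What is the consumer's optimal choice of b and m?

b* = 15, m* = 4

MU_b = (m−1)^3, MU_m = 3·(b−4)·(m−1)^2.
MRS = (1/3)·(m−1)/(b−4).
Tangency: set MRS = p_b/p_m = 8/88 = 1/11.
So (1/3)·(m − 1)/(b − 4) = 1/11, i.e. (m − 1) = (3/11)·(b − 4).
Rewrite the budget in excess-of-subsistence terms: 8·(b − 4) + 88·(m − 1) = 472 − 8·4 − 88·1 = 352.
Substituting, 32·(b − 4) = 352, so b − 4 = 11 and b* = 15.
Then m − 1 = (3/11)·11 = 3, so m* = 4.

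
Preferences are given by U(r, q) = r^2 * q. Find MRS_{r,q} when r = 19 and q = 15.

MRS = 30/19

MU_r = 2·r·q and MU_q = r^2.
MRS = MU_r/MU_q = (2/1)·q/r.
At (19, 15): MRS = 30/19.
The indifference curve has slope −30/19 at this bundle.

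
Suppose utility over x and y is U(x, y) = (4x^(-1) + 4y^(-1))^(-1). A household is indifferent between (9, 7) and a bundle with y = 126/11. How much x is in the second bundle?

x = 6

U depends on (x, y) only through S = 4x^(-1) + 4y^(-1), so equal utility means equal S. At (9, 7): S = 64/63.
With y = 126/11: 4·(126/11)^(-1) = 22/63, so 4x^(-1) = 64/63 − 22/63 = 2/3, i.e. x^(-1) = 1/6.
Hence x = 1/(1/6) = 6.
Check: U(6, 126/11) = 0.9844.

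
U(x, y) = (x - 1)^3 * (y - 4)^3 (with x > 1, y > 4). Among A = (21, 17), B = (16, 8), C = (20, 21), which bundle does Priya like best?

Bundle C

Evaluate utility at each bundle:
U(A) = 17576000.
U(B) = 216000.
U(C) = 33698267.
Highest utility is C, so C ≻ A ≻ B.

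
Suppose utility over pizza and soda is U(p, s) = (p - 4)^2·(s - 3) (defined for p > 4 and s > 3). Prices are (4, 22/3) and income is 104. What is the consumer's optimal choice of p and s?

MU_p = 2·(p−4)·(s−3), MU_s = (p−4)^2.
MRS = (2/1)·(s−3)/(p−4).
Tangency: set MRS = p_p/p_s = 4/(22/3) = 6/11.
So (2/1)·(s − 3)/(p − 4) = 6/11, i.e. (s − 3) = (3/11)·(p − 4).
Rewrite the budget in excess-of-subsistence terms: 4·(p − 4) + (22/3)·(s − 3) = 104 − 4·4 − (22/3)·3 = 66.
Substituting, 6·(p − 4) = 66, so p − 4 = 11 and p* = 15.
Then s − 3 = (3/11)·11 = 3, so s* = 6.

p* = 15, s* = 6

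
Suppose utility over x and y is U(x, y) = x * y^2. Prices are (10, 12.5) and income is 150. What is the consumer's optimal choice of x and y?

x* = 5, y* = 8

MU_x = y^2 and MU_y = 2·x·y.
MRS = MU_x/MU_y = (1/2)·y/x.
Tangency: set MRS = p_x/p_y = 10/12.5 = 0.8.
So (1/2)·y/x = 0.8, i.e. y = 1.6·x.
Substitute into the budget 10·x + 12.5·y = 150: 30·x = 150, so x* = 5.
Then y* = 1.6·5 = 8.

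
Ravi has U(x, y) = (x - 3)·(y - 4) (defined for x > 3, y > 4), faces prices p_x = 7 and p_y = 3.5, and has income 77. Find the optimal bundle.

x* = 6, y* = 10

MU_x = (y−4), MU_y = (x−3).
MRS = (y−4)/(x−3).
Tangency: set MRS = p_x/p_y = 7/3.5 = 2.
So (y − 4)/(x − 3) = 2, i.e. (y − 4) = 2·(x − 3).
Rewrite the budget in excess-of-subsistence terms: 7·(x − 3) + 3.5·(y − 4) = 77 − 7·3 − 3.5·4 = 42.
Substituting, 14·(x − 3) = 42, so x − 3 = 3 and x* = 6.
Then y − 4 = 2·3 = 6, so y* = 10.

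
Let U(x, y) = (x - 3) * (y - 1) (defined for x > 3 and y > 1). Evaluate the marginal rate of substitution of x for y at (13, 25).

MRS = 2.4

MU_x = (y−1), MU_y = (x−3).
MRS = (y−1)/(x−3).
At (13, 25): MRS = 2.4.
The indifference curve has slope −2.4 at this bundle.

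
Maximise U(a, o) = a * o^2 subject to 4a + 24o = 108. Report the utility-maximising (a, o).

a* = 9, o* = 3

MU_a = o^2 and MU_o = 2·a·o.
MRS = MU_a/MU_o = (1/2)·o/a.
Tangency: set MRS = p_a/p_o = 4/24 = 1/6.
So (1/2)·o/a = 1/6, i.e. o = (1/3)·a.
Substitute into the budget 4·a + 24·o = 108: 12·a = 108, so a* = 9.
Then o* = (1/3)·9 = 3.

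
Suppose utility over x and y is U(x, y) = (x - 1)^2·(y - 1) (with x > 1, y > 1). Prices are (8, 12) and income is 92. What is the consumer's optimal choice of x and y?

MU_x = 2·(x−1)·(y−1), MU_y = (x−1)^2.
MRS = (2/1)·(y−1)/(x−1).
Tangency: set MRS = p_x/p_y = 8/12 = 2/3.
So (2/1)·(y − 1)/(x − 1) = 2/3, i.e. (y − 1) = (1/3)·(x − 1).
Rewrite the budget in excess-of-subsistence terms: 8·(x − 1) + 12·(y − 1) = 92 − 8·1 − 12·1 = 72.
Substituting, 12·(x − 1) = 72, so x − 1 = 6 and x* = 7.
Then y − 1 = (1/3)·6 = 2, so y* = 3.

x* = 7, y* = 3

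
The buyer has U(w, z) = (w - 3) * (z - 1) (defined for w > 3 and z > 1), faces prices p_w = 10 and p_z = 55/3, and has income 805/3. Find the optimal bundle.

w* = 14, z* = 7

MU_w = (z−1), MU_z = (w−3).
MRS = (z−1)/(w−3).
Tangency: set MRS = p_w/p_z = 10/(55/3) = 6/11.
So (z − 1)/(w − 3) = 6/11, i.e. (z − 1) = (6/11)·(w − 3).
Rewrite the budget in excess-of-subsistence terms: 10·(w − 3) + (55/3)·(z − 1) = 805/3 − 10·3 − (55/3)·1 = 220.
Substituting, 20·(w − 3) = 220, so w − 3 = 11 and w* = 14.
Then z − 1 = (6/11)·11 = 6, so z* = 7.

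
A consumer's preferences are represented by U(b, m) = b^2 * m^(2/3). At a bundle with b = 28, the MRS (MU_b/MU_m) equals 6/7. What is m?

m = 8

MU_b = 2·b·m^(2/3) and MU_m = 2/3·b^2·m^(-1/3).
MRS = MU_b/MU_m = (3)·m/b.
Substitute b = 28: MRS = m/(28/3). Setting m/(28/3) = 6/7 gives m = (6/7)·(28/3) = 8.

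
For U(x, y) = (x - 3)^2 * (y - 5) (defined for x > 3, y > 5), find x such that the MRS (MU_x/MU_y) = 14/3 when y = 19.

MU_x = 2·(x−3)·(y−5), MU_y = (x−3)^2.
MRS = (2/1)·(y−5)/(x−3).
Substitute y = 19: MRS = 28/(x − 3). Setting this equal to 14/3 gives x − 3 = 28/(14/3) = 6, so x = 9.

x = 9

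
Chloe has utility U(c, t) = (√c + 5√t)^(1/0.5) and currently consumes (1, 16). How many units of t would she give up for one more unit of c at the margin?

MRS = 0.8

For CES with ρ = 0.5, MRS = (1/5)·√(t/c).
At (1, 16): MRS = 0.8.
That is, one extra unit of c is worth 0.8 units of t at the margin.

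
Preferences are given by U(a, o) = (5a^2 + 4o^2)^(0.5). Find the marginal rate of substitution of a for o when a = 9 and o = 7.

MRS = 45/28

For CES with ρ = 2, MRS = (5/4)·(o/a)^(-1).
At (9, 7): MRS = 45/28.
So at (9, 7) the consumer would give up 45/28 units of o for one more unit of a.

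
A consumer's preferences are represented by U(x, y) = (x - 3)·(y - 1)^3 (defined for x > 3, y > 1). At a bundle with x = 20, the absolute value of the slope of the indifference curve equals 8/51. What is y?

MU_x = (y−1)^3, MU_y = 3·(x−3)·(y−1)^2.
MRS = (1/3)·(y−1)/(x−3).
Substitute x = 20: MRS = (y − 1)/51. Setting this equal to 8/51 gives y − 1 = (8/51)·51 = 8, so y = 9.

y = 9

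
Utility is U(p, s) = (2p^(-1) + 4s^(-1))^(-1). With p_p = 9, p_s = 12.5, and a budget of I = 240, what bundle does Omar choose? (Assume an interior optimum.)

p* = 10, s* = 12

For CES with ρ = -1, MRS = (2/4)·(s/p)^2.
Tangency: set MRS = p_p/p_s = 9/12.5 = 18/25.
So (s/p)^2 = 36/25; taking the square root, s/p = 1.2, i.e. s = 1.2·p.
Substitute into the budget 9·p + 12.5·s = 240: 24·p = 240, so p* = 10 and s* = 1.2·10 = 12.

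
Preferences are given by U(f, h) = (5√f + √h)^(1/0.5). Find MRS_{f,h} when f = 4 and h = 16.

MRS = 10

For CES with ρ = 0.5, MRS = (5/1)·√(h/f).
At (4, 16): MRS = 10.
That is, one extra unit of f is worth 10 units of h at the margin.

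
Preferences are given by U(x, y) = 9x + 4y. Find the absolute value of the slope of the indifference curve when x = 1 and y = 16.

MRS = 2.25

MU_x = 9, MU_y = 4, so MRS = 9/4 = 2.25 at every bundle.
At (1, 16): MRS = 2.25.
So at (1, 16) the consumer would give up 2.25 units of y for one more unit of x.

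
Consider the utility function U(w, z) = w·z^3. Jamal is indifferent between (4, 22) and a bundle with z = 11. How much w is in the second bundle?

w = 32

U(4, 22) = 42592.
Set U(w, 11) = 42592 and solve.
With z = 11: 11^3 = 1331, so w = 42592/1331 = 32.
Check: U(32, 11) = 42592.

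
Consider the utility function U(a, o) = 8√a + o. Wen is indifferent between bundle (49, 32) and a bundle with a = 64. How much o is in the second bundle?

o = 24

U(49, 32) = 88.
Set U(64, o) = 88 and solve.
With a = 64: √64 = 8, so o = 88 − 8·8 = 24.
Check: U(64, 24) = 88.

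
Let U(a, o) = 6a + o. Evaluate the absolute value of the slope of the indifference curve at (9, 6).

MU_a = 6, MU_o = 1, so MRS = 6/1 = 6 at every bundle.
At (9, 6): MRS = 6.
That is, one extra unit of a is worth 6 units of o at the margin.

MRS = 6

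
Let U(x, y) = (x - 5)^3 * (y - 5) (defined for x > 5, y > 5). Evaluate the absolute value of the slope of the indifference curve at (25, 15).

MU_x = 3·(x−5)^2·(y−5), MU_y = (x−5)^3.
MRS = (3/1)·(y−5)/(x−5).
At (25, 15): MRS = 1.5.
The indifference curve has slope −1.5 at this bundle.

MRS = 1.5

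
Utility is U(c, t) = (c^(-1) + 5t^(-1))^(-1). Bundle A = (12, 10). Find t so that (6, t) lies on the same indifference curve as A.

t = 12

U depends on (c, t) only through S = c^(-1) + 5t^(-1), so equal utility means equal S. At (12, 10): S = 7/12.
With c = 6: 6^(-1) = 1/6, so 5t^(-1) = 7/12 − 1/6 = 5/12, i.e. t^(-1) = 1/12.
Hence t = 1/(1/12) = 12.
Check: U(6, 12) = 1.7143.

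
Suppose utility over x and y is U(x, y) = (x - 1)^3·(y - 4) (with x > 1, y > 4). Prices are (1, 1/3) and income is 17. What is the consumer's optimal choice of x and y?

x* = 12, y* = 15

MU_x = 3·(x−1)^2·(y−4), MU_y = (x−1)^3.
MRS = (3/1)·(y−4)/(x−1).
Tangency: set MRS = p_x/p_y = 1/(1/3) = 3.
So (3/1)·(y − 4)/(x − 1) = 3, i.e. (y − 4) = (x − 1).
Rewrite the budget in excess-of-subsistence terms: 1·(x − 1) + (1/3)·(y − 4) = 17 − 1·1 − (1/3)·4 = 44/3.
Substituting, (4/3)·(x − 1) = 44/3, so x − 1 = 11 and x* = 12.
Then y − 4 = 11, so y* = 15.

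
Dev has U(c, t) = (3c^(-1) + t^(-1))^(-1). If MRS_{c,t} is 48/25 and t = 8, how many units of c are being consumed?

For CES with ρ = -1, MRS = (3/1)·(t/c)^2.
Setting (3/1)·(8/c)^2 = 48/25 gives (8/c)^2 = 16/25, so 8/c = 0.8 and c = 10.

c = 10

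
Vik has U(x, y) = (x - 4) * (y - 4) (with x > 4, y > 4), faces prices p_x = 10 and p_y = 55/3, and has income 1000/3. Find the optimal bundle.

x* = 15, y* = 10

MU_x = (y−4), MU_y = (x−4).
MRS = (y−4)/(x−4).
Tangency: set MRS = p_x/p_y = 10/(55/3) = 6/11.
So (y − 4)/(x − 4) = 6/11, i.e. (y − 4) = (6/11)·(x − 4).
Rewrite the budget in excess-of-subsistence terms: 10·(x − 4) + (55/3)·(y − 4) = 1000/3 − 10·4 − (55/3)·4 = 220.
Substituting, 20·(x − 4) = 220, so x − 4 = 11 and x* = 15.
Then y − 4 = (6/11)·11 = 6, so y* = 10.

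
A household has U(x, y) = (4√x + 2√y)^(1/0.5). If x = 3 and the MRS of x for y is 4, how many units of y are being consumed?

y = 12

For CES with ρ = 0.5, MRS = (4/2)·√(y/x).
Setting (4/2)·√(y/3) = 4 gives √(y/3) = 2, so y/3 = 4 and y = 12.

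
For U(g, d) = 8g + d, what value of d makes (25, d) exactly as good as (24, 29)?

d = 21

U(24, 29) = 221.
Set U(25, d) = 221 and solve.
8·25 + d = 221 ⇒ d = 21 ⇒ d = 21.
Check: U(25, 21) = 221.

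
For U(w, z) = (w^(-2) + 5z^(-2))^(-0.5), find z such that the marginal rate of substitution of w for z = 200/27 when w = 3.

z = 10

For CES with ρ = -2, MRS = (1/5)·(z/w)^3.
Setting (1/5)·(z/3)^3 = 200/27 gives (z/3)^3 = 1000/27, so z/3 = 10/3 and z = 10.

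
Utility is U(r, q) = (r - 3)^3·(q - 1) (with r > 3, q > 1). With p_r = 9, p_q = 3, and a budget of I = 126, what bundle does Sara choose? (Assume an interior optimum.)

r* = 11, q* = 9

MU_r = 3·(r−3)^2·(q−1), MU_q = (r−3)^3.
MRS = (3/1)·(q−1)/(r−3).
Tangency: set MRS = p_r/p_q = 9/3 = 3.
So (3/1)·(q − 1)/(r − 3) = 3, i.e. (q − 1) = (r − 3).
Rewrite the budget in excess-of-subsistence terms: 9·(r − 3) + 3·(q − 1) = 126 − 9·3 − 3·1 = 96.
Substituting, 12·(r − 3) = 96, so r − 3 = 8 and r* = 11.
Then q − 1 = 8, so q* = 9.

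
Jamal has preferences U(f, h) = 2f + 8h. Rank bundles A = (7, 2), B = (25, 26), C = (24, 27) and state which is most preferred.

Evaluate utility at each bundle:
U(A) = 30.
U(B) = 258.
U(C) = 264.
Highest utility is C, so C ≻ B ≻ A.

Bundle C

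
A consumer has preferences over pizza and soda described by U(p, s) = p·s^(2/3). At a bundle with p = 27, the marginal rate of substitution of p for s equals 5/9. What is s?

s = 10

MU_p = s^(2/3) and MU_s = 2/3·p·s^(-1/3).
MRS = MU_p/MU_s = (1.5)·s/p.
Substitute p = 27: MRS = s/18. Setting s/18 = 5/9 gives s = (5/9)·18 = 10.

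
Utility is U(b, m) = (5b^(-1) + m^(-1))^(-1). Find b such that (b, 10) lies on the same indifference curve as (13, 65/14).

b = 10

U depends on (b, m) only through S = 5b^(-1) + m^(-1), so equal utility means equal S. At (13, 65/14): S = 0.6.
With m = 10: 10^(-1) = 0.1, so 5b^(-1) = 0.6 − 0.1 = 0.5, i.e. b^(-1) = 0.1.
Hence b = 1/0.1 = 10.
Check: U(10, 10) = 1.6667.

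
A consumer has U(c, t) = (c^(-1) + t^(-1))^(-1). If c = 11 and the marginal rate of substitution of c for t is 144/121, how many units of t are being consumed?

For CES with ρ = -1, MRS = (t/c)^2.
Setting (t/11)^2 = 144/121 gives t/11 = 12/11 and t = 12.

t = 12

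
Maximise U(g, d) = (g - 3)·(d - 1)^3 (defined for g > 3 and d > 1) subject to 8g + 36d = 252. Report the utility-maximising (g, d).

g* = 9, d* = 5

MU_g = (d−1)^3, MU_d = 3·(g−3)·(d−1)^2.
MRS = (1/3)·(d−1)/(g−3).
Tangency: set MRS = p_g/p_d = 8/36 = 2/9.
So (1/3)·(d − 1)/(g − 3) = 2/9, i.e. (d − 1) = (2/3)·(g − 3).
Rewrite the budget in excess-of-subsistence terms: 8·(g − 3) + 36·(d − 1) = 252 − 8·3 − 36·1 = 192.
Substituting, 32·(g − 3) = 192, so g − 3 = 6 and g* = 9.
Then d − 1 = (2/3)·6 = 4, so d* = 5.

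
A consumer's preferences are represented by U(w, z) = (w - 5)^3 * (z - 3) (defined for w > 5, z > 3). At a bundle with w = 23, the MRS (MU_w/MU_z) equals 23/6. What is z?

z = 26

MU_w = 3·(w−5)^2·(z−3), MU_z = (w−5)^3.
MRS = (3/1)·(z−3)/(w−5).
Substitute w = 23: MRS = (z − 3)/6. Setting this equal to 23/6 gives z − 3 = (23/6)·6 = 23, so z = 26.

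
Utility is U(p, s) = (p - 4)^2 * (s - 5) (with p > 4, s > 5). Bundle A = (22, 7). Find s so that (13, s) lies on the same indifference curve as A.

U(22, 7) = 648.
Set U(13, s) = 648 and solve.
With p = 13: (13 − 4)^2 = 81, so (s − 5) = 648/81 = 8.
So s = 5 + 8 = 13.
Check: U(13, 13) = 648.

s = 13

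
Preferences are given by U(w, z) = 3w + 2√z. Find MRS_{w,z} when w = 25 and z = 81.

MRS = 27

MU_w = 3, MU_z = 2/(2√z).
MRS = 3 ÷ (2/(2√z)).
At (25, 81): MRS = 27.
That is, one extra unit of w is worth 27 units of z at the margin.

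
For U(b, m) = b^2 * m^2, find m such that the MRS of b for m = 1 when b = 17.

m = 17

MU_b = 2·b·m^2 and MU_m = 2·b^2·m.
MRS = MU_b/MU_m = m/b.
Substitute b = 17: MRS = m/17. Setting m/17 = 1 gives m = 1·17 = 17.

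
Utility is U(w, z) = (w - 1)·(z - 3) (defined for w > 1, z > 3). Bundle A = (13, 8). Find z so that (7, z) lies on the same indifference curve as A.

z = 13

U(13, 8) = 60.
Set U(7, z) = 60 and solve.
With w = 7: (7 − 1) = 6, so (z − 3) = 60/6 = 10.
So z = 3 + 10 = 13.
Check: U(7, 13) = 60.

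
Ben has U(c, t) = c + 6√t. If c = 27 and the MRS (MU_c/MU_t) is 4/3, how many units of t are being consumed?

MU_c = 1, MU_t = 6/(2√t).
MRS = 1 ÷ (6/(2√t)).
MRS depends only on t: (1/3)·√t = 4/3 ⇒ √t = (4/3)/(1/3) = 4 ⇒ t = 16.

t = 16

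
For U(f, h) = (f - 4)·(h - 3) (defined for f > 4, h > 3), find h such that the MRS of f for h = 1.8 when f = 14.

h = 21

MU_f = (h−3), MU_h = (f−4).
MRS = (h−3)/(f−4).
Substitute f = 14: MRS = (h − 3)/10. Setting this equal to 1.8 gives h − 3 = 1.8·10 = 18, so h = 21.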